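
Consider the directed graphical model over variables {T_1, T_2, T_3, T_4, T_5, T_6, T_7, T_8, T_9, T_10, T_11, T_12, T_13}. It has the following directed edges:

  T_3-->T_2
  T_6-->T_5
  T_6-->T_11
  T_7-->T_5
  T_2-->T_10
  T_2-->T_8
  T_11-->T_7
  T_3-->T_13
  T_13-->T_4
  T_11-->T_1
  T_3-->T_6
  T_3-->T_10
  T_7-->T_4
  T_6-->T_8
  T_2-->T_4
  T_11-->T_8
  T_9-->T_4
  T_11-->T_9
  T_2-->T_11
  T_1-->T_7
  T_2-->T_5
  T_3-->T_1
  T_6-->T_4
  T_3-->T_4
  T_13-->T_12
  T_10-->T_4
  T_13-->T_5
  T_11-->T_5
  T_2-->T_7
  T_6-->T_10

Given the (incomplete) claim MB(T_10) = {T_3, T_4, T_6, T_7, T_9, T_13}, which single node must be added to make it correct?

T_2

By definition, MB(T_10) is built from T_10's parents, T_10's children, and the co-parents of T_10.
T_10 has parents T_2, T_3, T_6.
Children of T_10: T_4.
Parents of each child, excluding T_10:
  T_4 also has parents T_2, T_3, T_6, T_7, T_9, T_13.
MB(T_10) = {T_2, T_3, T_4, T_6, T_7, T_9, T_13}.
Comparing with the claimed set, T_2 is missing.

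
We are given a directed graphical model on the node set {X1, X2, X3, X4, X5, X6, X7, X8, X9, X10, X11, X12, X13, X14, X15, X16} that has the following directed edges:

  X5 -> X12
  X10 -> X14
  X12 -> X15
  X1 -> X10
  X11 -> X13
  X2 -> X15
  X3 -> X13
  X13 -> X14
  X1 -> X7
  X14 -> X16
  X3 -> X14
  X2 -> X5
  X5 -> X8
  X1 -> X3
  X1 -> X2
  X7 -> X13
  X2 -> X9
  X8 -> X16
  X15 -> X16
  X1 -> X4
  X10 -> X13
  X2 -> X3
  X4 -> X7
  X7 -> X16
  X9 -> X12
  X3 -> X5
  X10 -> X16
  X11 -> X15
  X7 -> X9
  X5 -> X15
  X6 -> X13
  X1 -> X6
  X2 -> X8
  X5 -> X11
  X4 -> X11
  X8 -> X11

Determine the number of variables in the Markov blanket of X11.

11

By definition, MB(X11) is built from X11's parents, X11's children, and the co-parents of X11.
X11's parents: X4, X5, X8.
Children of X11: X13, X15.
Parents of each child, excluding X11:
  X13's other parents are X3, X6, X7, X10.
  X15's other parents are X2, X5, X12.
MB(X11) = {X2, X3, X4, X5, X6, X7, X8, X10, X12, X13, X15}, which has 11 nodes.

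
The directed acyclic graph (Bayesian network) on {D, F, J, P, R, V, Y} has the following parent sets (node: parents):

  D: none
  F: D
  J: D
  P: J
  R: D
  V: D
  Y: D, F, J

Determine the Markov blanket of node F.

{D, J, Y}

Recall MB(v) = parents ∪ children ∪ spouses, where spouses are the other parents of v's children.
F's parents: D.
Ch(F) = {Y}.
For each child, the remaining parents (spouses of F):
  parents(Y) \ {F} = {D, J}.
Union: {D} ∪ {Y} ∪ {D, J} = {D, J, Y}.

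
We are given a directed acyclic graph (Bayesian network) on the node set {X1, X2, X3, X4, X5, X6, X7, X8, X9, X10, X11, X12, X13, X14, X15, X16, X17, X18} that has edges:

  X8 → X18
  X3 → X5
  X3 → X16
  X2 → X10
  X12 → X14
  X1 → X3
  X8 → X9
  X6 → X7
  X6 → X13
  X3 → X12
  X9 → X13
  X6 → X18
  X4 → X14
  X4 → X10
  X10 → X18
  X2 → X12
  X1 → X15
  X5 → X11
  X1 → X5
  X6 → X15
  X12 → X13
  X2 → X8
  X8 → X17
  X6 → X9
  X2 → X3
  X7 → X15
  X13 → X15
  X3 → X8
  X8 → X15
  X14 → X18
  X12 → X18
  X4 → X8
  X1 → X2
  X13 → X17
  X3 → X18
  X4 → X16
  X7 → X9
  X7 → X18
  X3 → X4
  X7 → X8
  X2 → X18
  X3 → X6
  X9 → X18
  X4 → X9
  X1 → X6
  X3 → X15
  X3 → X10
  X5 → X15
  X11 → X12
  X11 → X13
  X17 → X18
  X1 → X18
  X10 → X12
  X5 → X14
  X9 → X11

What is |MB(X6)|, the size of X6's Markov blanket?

The Markov blanket of a node is its parents, its children, and the other parents of its children.
Ch(X6) = {X7, X9, X13, X15, X18}.
X6 has parents X1, X3.
Other parents of X6's children:
  X7: no additional parents.
  X9 also has parents X4, X7, X8.
  X13 also has parents X9, X11, X12.
  X15 also has parents X1, X3, X5, X7, X8, X13.
  X18 also has parents X1, X2, X3, X7, X8, X9, X10, X12, X14, X17.
MB(X6) = {X1, X2, X3, X4, X5, X7, X8, X9, X10, X11, X12, X13, X14, X15, X17, X18}, which has 16 nodes.

16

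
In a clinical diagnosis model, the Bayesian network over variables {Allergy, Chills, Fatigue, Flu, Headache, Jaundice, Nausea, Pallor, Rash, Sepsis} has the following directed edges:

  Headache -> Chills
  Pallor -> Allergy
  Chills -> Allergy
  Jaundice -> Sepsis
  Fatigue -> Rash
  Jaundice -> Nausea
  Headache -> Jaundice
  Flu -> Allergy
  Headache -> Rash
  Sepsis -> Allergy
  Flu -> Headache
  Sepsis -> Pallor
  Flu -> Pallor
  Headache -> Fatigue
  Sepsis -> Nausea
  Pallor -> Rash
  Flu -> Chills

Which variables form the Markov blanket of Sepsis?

Parents of Sepsis: Jaundice.
Sepsis has children Allergy, Nausea, Pallor.
Other parents of Sepsis's children:
  Pallor also has parent Flu.
  Nausea's other parent is Jaundice.
  Allergy's other parents are Chills, Flu, Pallor.
So the Markov blanket of Sepsis is {Allergy, Chills, Flu, Jaundice, Nausea, Pallor}.

{Allergy, Chills, Flu, Jaundice, Nausea, Pallor}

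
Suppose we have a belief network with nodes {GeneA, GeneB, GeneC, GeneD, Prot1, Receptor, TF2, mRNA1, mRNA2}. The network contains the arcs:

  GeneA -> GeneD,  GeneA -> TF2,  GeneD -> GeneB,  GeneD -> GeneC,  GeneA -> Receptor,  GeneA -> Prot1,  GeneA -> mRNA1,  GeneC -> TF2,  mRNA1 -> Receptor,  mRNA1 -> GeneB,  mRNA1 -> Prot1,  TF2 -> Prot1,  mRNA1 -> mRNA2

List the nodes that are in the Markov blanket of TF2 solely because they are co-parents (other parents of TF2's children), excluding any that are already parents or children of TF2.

{mRNA1}

Children of TF2: Prot1.
  Prot1 also has parents GeneA, mRNA1.
Excluding nodes already adjacent to TF2 (GeneA, GeneC, Prot1), the co-parent-only contribution is {mRNA1}.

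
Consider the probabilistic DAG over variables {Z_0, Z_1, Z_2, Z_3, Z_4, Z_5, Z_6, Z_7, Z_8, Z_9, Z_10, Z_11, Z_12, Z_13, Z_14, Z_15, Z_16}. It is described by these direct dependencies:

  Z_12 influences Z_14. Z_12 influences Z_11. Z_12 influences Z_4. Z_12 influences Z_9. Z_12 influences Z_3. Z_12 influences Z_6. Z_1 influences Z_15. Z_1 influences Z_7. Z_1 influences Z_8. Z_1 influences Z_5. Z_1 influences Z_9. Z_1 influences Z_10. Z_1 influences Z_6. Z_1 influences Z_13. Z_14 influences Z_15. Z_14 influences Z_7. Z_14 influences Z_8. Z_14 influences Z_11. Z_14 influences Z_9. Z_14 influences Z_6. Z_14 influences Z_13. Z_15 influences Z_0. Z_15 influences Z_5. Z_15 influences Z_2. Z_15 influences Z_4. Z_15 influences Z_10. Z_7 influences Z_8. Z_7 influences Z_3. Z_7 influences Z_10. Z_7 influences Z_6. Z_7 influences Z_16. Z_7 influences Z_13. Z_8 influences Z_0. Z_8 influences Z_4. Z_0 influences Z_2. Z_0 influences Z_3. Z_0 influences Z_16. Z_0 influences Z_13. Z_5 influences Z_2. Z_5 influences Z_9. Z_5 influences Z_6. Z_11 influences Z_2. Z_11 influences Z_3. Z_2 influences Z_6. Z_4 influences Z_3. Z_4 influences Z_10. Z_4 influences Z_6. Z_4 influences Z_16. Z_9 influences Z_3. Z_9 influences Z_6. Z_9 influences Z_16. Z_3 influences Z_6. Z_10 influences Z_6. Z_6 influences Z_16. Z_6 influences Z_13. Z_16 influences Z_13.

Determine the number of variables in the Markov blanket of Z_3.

12

A node's Markov blanket = Pa ∪ Ch ∪ (parents of Ch other than the node itself).
Z_3 has child Z_6.
Parents of Z_3: Z_0, Z_4, Z_7, Z_9, Z_11, Z_12.
Parents of each child, excluding Z_3:
  Z_6: Z_1, Z_2, Z_4, Z_5, Z_7, Z_9, Z_10, Z_12, Z_14
MB(Z_3) = {Z_0, Z_1, Z_2, Z_4, Z_5, Z_6, Z_7, Z_9, Z_10, Z_11, Z_12, Z_14}, which has 12 nodes.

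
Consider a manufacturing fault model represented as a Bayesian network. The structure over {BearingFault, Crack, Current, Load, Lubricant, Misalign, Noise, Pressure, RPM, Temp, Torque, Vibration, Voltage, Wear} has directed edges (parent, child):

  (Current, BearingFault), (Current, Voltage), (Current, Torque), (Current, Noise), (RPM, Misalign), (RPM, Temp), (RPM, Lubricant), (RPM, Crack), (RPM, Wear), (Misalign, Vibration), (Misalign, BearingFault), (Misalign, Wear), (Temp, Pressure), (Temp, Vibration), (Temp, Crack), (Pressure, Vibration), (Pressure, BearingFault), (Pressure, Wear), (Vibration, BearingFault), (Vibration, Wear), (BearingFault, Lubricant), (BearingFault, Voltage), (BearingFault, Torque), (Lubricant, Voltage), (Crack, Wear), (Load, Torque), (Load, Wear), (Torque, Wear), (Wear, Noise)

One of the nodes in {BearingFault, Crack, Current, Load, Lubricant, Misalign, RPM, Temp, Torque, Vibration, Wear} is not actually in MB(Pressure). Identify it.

Lubricant

Pressure has parent Temp.
Children of Pressure: BearingFault, Vibration, Wear.
Other parents of Pressure's children:
  Vibration's other parents are Misalign, Temp.
  BearingFault also has parents Current, Misalign, Vibration.
  Wear also has parents Crack, Load, Misalign, RPM, Torque, Vibration.
MB(Pressure) = {BearingFault, Crack, Current, Load, Misalign, RPM, Temp, Torque, Vibration, Wear}.
Lubricant is neither a parent, child, nor co-parent of Pressure, so it does not belong.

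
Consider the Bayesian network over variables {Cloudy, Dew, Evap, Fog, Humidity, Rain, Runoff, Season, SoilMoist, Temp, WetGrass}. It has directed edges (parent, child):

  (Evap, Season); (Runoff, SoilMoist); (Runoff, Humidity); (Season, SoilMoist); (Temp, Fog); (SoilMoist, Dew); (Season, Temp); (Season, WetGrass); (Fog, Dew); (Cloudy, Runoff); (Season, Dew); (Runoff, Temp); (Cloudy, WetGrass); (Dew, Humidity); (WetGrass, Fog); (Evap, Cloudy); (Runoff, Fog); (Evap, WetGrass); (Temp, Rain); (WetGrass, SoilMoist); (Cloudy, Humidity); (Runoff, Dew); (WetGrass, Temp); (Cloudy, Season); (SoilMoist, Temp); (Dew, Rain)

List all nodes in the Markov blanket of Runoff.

Recall MB(v) = parents ∪ children ∪ spouses, where spouses are the other parents of v's children.
Runoff has children Dew, Fog, Humidity, SoilMoist, Temp.
Pa(Runoff) = {Cloudy}.
For each child, the remaining parents (spouses of Runoff):
  parents(SoilMoist) \ {Runoff} = {Season, WetGrass}.
  Temp's other parents are Season, SoilMoist, WetGrass.
  Fog's other parents are Temp, WetGrass.
  Dew's other parents are Fog, Season, SoilMoist.
  Humidity's other parents are Cloudy, Dew.
So the Markov blanket of Runoff is {Cloudy, Dew, Fog, Humidity, Season, SoilMoist, Temp, WetGrass}.

{Cloudy, Dew, Fog, Humidity, Season, SoilMoist, Temp, WetGrass}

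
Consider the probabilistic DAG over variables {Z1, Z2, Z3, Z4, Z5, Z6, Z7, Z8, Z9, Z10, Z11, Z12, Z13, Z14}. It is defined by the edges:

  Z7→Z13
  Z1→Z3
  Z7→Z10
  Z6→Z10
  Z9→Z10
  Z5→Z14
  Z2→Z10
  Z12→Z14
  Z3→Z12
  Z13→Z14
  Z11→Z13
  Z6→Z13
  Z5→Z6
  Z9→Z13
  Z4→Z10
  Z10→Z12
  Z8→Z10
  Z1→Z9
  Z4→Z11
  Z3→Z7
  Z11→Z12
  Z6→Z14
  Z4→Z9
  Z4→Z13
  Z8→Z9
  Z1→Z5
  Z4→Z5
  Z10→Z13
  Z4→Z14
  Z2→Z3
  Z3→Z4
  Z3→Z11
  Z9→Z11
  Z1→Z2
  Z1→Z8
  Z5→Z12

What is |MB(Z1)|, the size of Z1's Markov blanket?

By definition, MB(Z1) is built from Z1's parents, Z1's children, and the co-parents of Z1.
Z1's parents: none.
Z1's children: Z2, Z3, Z5, Z8, Z9.
Co-parents of Z1 (other parents of its children):
  Z2: —
  Z3: Z2
  Z5: Z4
  Z8: —
  Z9: Z4, Z8
MB(Z1) = {Z2, Z3, Z4, Z5, Z8, Z9}, which has 6 nodes.

6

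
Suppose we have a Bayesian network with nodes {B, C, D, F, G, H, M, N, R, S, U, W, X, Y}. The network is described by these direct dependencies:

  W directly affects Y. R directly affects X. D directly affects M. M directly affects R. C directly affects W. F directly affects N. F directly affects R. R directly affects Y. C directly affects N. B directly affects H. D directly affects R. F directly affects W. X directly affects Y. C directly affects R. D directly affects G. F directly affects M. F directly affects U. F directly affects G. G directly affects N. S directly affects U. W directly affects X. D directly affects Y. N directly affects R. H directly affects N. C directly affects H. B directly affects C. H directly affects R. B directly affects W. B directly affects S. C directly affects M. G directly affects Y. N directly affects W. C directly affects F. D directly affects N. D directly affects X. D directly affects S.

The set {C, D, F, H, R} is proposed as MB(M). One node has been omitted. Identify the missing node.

N

A node's Markov blanket = Pa ∪ Ch ∪ (parents of Ch other than the node itself).
M has parents C, D, F.
Children of M: R.
For each child, the remaining parents (spouses of M):
  parents(R) \ {M} = {C, D, F, H, N}.
MB(M) = {C, D, F, H, N, R}.
Comparing with the claimed set, N is missing.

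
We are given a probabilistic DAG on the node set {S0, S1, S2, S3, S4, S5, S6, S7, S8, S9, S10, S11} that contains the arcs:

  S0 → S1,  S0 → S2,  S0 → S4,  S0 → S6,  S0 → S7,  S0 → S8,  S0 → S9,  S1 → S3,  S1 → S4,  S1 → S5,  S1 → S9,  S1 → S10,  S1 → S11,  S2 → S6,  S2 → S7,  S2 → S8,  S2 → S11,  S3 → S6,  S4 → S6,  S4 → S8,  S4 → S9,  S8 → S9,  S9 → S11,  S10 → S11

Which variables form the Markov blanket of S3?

{S0, S1, S2, S4, S6}

A node's Markov blanket = Pa ∪ Ch ∪ (parents of Ch other than the node itself).
Parents of S3: S1.
Ch(S3) = {S6}.
Other parents of S3's children:
  parents(S6) \ {S3} = {S0, S2, S4}.
Union: {S1} ∪ {S6} ∪ {S0, S2, S4} = {S0, S1, S2, S4, S6}.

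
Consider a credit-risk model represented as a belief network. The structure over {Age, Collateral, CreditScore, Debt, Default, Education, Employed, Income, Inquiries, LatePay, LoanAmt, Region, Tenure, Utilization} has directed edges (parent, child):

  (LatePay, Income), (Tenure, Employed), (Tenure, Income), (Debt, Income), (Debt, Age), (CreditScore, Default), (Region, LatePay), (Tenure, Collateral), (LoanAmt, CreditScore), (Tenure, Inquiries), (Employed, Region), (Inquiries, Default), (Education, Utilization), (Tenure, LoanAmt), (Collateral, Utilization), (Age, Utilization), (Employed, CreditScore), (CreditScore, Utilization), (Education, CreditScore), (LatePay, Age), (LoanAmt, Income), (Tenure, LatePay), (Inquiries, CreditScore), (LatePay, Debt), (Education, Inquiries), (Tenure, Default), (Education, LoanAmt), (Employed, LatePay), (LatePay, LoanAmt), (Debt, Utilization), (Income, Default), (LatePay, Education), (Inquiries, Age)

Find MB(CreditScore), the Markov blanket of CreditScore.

{Age, Collateral, Debt, Default, Education, Employed, Income, Inquiries, LoanAmt, Tenure, Utilization}

The Markov blanket of a node is its parents, its children, and the other parents of its children.
CreditScore has parents Education, Employed, Inquiries, LoanAmt.
Ch(CreditScore) = {Default, Utilization}.
For each child, the remaining parents (spouses of CreditScore):
  Default: Income, Inquiries, Tenure
  Utilization: Age, Collateral, Debt, Education
MB(CreditScore) = {Age, Collateral, Debt, Default, Education, Employed, Income, Inquiries, LoanAmt, Tenure, Utilization}.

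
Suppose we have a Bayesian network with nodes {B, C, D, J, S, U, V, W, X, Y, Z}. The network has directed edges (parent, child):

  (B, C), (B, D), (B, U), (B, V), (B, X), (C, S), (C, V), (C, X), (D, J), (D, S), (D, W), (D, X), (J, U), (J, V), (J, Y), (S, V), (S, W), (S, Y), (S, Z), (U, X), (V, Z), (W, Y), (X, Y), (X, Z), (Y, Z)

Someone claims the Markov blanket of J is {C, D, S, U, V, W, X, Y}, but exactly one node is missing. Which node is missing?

The Markov blanket of a node is its parents, its children, and the other parents of its children.
Pa(J) = {D}.
Children of J: U, V, Y.
Co-parents of J (other parents of its children):
  U also has parent B.
  V also has parents B, C, S.
  parents(Y) \ {J} = {S, W, X}.
MB(J) = {B, C, D, S, U, V, W, X, Y}.
Comparing with the claimed set, B is missing.

B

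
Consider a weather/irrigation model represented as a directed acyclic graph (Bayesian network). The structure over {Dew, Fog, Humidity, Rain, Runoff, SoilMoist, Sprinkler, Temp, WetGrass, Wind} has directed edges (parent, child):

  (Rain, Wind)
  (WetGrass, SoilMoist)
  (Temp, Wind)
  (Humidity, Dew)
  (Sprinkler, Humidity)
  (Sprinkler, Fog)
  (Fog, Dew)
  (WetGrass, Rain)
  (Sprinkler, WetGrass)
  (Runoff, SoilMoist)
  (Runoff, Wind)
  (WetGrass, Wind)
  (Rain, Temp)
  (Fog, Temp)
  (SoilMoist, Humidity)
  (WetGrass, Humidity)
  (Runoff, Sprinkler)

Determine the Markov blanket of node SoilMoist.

SoilMoist's parents: Runoff, WetGrass.
Ch(SoilMoist) = {Humidity}.
For each child, the remaining parents (spouses of SoilMoist):
  Humidity's other parents are Sprinkler, WetGrass.
MB(SoilMoist) = {Humidity, Runoff, Sprinkler, WetGrass}.

{Humidity, Runoff, Sprinkler, WetGrass}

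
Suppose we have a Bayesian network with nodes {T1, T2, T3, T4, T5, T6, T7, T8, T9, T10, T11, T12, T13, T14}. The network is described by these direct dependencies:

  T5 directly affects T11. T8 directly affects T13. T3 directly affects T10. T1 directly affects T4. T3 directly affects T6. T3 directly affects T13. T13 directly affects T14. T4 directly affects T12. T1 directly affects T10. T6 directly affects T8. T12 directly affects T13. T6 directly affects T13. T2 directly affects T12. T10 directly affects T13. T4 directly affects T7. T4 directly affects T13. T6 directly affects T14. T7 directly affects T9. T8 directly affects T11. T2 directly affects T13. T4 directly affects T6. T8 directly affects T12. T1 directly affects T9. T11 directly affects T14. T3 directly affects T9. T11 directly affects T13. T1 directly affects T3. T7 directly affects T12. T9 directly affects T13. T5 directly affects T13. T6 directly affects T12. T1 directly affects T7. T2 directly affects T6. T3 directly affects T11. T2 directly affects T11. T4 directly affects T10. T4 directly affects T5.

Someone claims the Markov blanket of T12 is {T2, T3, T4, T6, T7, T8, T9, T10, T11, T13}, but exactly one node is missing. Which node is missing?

Recall MB(v) = parents ∪ children ∪ spouses, where spouses are the other parents of v's children.
T12's parents: T2, T4, T6, T7, T8.
Ch(T12) = {T13}.
Co-parents of T12 (other parents of its children):
  T13's other parents are T2, T3, T4, T5, T6, T8, T9, T10, T11.
MB(T12) = {T2, T3, T4, T5, T6, T7, T8, T9, T10, T11, T13}.
Comparing with the claimed set, T5 is missing.

T5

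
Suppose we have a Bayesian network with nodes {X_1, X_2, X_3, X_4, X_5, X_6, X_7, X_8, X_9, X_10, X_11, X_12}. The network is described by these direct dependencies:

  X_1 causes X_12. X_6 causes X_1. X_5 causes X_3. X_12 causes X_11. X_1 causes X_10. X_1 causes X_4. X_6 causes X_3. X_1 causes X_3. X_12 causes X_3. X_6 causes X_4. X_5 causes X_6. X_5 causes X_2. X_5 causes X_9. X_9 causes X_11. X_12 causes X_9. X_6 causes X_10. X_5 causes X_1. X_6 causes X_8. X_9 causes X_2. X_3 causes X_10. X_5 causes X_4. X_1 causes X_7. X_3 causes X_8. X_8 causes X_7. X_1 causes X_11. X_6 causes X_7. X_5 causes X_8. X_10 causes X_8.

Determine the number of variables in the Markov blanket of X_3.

X_3 has children X_8, X_10.
Parents of X_3: X_1, X_5, X_6, X_12.
Co-parents of X_3 (other parents of its children):
  parents(X_10) \ {X_3} = {X_1, X_6}.
  X_8 also has parents X_5, X_6, X_10.
MB(X_3) = {X_1, X_5, X_6, X_8, X_10, X_12}, which has 6 nodes.

6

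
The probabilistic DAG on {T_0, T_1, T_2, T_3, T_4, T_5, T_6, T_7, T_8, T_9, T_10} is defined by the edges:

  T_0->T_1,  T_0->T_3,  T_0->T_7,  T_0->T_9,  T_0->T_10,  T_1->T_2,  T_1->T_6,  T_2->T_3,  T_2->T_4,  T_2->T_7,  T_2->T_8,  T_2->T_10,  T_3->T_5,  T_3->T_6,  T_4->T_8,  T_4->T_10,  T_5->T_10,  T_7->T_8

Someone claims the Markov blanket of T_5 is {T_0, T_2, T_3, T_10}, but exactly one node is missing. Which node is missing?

T_4

The Markov blanket of a node is its parents, its children, and the other parents of its children.
Pa(T_5) = {T_3}.
Ch(T_5) = {T_10}.
Other parents of T_5's children:
  T_10 also has parents T_0, T_2, T_4.
MB(T_5) = {T_0, T_2, T_3, T_4, T_10}.
Comparing with the claimed set, T_4 is missing.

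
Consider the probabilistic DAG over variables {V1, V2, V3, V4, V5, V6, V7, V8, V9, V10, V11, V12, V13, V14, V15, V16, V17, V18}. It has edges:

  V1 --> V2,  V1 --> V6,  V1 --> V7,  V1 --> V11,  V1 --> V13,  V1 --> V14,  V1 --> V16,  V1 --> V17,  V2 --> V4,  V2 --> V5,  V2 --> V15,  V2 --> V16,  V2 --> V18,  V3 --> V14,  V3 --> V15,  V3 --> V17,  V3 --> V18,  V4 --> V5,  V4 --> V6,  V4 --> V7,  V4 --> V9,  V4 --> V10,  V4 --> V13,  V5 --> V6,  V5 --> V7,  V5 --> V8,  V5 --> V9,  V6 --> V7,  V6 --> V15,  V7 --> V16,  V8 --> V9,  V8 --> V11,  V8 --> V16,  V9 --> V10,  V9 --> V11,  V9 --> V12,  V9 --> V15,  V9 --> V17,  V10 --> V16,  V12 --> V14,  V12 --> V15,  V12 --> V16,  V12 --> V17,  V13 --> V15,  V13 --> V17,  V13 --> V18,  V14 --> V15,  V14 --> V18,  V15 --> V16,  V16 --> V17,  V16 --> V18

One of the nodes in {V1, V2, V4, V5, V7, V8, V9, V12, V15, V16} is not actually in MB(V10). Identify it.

Ch(V10) = {V16}.
V10 has parents V4, V9.
For each child, the remaining parents (spouses of V10):
  V16: V1, V2, V7, V8, V12, V15
MB(V10) = {V1, V2, V4, V7, V8, V9, V12, V15, V16}.
V5 is neither a parent, child, nor co-parent of V10, so it does not belong.

V5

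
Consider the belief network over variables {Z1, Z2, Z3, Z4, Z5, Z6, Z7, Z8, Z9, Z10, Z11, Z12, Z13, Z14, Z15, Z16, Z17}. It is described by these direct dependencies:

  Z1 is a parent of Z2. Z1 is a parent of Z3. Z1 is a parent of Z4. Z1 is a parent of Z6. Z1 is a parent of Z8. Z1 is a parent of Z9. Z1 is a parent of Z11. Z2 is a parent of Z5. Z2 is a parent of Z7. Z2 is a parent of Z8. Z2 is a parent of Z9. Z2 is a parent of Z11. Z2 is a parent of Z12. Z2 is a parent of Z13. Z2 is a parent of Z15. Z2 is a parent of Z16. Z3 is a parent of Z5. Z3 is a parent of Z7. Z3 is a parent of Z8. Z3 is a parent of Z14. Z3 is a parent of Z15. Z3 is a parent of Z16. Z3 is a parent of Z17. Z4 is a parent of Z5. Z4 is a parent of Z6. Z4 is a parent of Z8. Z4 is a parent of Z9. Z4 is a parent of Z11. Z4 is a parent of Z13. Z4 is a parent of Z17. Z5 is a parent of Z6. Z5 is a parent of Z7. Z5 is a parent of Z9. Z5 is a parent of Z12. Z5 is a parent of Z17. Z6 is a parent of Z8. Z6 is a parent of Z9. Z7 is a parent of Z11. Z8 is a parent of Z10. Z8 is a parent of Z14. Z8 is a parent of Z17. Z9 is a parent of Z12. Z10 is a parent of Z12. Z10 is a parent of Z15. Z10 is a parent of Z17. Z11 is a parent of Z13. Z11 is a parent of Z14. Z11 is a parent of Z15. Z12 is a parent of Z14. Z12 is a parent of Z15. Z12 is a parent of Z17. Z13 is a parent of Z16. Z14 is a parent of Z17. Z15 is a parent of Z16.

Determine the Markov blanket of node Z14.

{Z3, Z4, Z5, Z8, Z10, Z11, Z12, Z17}

Z14's children: Z17.
Z14 has parents Z3, Z8, Z11, Z12.
Other parents of Z14's children:
  Z17 also has parents Z3, Z4, Z5, Z8, Z10, Z12.
Taking the union gives {Z3, Z4, Z5, Z8, Z10, Z11, Z12, Z17}.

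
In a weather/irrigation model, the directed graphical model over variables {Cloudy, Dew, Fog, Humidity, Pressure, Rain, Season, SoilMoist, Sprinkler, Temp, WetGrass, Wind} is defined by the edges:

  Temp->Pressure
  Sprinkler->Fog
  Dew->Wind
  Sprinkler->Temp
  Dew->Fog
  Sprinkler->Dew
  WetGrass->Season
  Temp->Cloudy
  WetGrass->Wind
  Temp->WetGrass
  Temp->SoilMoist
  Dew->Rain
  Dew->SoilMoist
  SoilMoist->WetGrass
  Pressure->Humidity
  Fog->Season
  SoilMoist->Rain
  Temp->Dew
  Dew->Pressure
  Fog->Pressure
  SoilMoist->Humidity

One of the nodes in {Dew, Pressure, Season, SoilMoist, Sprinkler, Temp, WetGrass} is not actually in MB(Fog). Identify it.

SoilMoist

Recall MB(v) = parents ∪ children ∪ spouses, where spouses are the other parents of v's children.
Parents of Fog: Dew, Sprinkler.
Ch(Fog) = {Pressure, Season}.
Other parents of Fog's children:
  parents(Pressure) \ {Fog} = {Dew, Temp}.
  Season also has parent WetGrass.
MB(Fog) = {Dew, Pressure, Season, Sprinkler, Temp, WetGrass}.
SoilMoist is neither a parent, child, nor co-parent of Fog, so it does not belong.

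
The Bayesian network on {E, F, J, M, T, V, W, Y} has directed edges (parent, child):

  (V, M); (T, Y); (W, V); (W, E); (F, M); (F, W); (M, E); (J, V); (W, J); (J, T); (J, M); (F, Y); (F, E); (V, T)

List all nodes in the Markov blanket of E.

{F, M, W}

The Markov blanket of a node is its parents, its children, and the other parents of its children.
Pa(E) = {F, M, W}.
E has no children.
E has no children, so there are no co-parents.
So the Markov blanket of E is {F, M, W}.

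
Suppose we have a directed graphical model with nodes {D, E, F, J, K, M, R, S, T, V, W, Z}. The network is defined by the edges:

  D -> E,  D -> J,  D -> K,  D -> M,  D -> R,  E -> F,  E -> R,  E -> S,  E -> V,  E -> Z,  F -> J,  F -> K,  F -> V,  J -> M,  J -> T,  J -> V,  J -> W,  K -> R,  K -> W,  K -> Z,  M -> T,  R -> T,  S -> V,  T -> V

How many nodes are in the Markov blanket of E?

9

Recall MB(v) = parents ∪ children ∪ spouses, where spouses are the other parents of v's children.
Parents of E: D.
E's children: F, R, S, V, Z.
For each child, the remaining parents (spouses of E):
  F has no other parent.
  R also has parents D, K.
  S has no other parent.
  V also has parents F, J, S, T.
  Z also has parent K.
MB(E) = {D, F, J, K, R, S, T, V, Z}, which has 9 nodes.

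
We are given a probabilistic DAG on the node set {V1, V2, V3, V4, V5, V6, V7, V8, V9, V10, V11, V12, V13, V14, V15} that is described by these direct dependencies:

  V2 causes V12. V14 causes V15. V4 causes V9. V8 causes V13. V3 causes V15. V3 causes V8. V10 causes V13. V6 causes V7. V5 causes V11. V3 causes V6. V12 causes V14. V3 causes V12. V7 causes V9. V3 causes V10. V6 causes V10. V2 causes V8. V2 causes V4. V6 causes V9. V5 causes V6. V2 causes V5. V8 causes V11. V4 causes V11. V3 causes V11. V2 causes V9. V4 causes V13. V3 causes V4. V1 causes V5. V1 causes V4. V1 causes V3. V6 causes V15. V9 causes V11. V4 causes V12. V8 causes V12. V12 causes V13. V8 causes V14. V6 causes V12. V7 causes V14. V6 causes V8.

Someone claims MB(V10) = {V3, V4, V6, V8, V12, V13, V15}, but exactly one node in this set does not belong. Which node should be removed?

The Markov blanket of a node is its parents, its children, and the other parents of its children.
V10's parents: V3, V6.
Ch(V10) = {V13}.
For each child, the remaining parents (spouses of V10):
  V13's other parents are V4, V8, V12.
MB(V10) = {V3, V4, V6, V8, V12, V13}.
V15 is neither a parent, child, nor co-parent of V10, so it does not belong.

V15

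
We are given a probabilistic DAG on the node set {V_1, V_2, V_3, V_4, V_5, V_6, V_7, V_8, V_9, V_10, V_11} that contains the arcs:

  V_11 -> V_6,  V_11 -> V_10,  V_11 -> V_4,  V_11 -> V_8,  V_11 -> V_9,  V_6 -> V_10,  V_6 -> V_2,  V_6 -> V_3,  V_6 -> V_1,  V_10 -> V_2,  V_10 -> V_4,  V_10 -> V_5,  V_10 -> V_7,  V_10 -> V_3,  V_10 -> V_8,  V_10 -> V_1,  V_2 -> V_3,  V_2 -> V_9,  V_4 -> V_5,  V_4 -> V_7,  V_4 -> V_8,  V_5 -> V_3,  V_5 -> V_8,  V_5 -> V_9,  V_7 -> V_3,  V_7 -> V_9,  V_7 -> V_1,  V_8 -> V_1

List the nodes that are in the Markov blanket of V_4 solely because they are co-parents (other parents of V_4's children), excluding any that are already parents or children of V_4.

{}

Children of V_4: V_5, V_7, V_8.
  V_5: V_10
  V_7: V_10
  V_8: V_5, V_10, V_11
Excluding nodes already adjacent to V_4 (V_5, V_7, V_8, V_10, V_11), the co-parent-only contribution is {}.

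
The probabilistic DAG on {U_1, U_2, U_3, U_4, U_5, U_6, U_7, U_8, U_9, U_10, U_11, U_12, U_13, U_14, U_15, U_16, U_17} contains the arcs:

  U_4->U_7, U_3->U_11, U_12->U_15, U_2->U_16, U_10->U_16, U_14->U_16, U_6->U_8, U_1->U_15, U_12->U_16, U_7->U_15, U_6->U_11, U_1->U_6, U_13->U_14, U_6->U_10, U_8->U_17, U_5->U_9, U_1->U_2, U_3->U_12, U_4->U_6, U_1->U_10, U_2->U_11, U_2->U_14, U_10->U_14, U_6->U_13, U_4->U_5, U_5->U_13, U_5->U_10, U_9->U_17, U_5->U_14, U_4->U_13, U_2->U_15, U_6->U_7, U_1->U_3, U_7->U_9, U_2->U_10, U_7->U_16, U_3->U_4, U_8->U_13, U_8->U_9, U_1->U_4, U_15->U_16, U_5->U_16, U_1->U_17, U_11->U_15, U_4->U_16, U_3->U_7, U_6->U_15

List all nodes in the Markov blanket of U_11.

{U_1, U_2, U_3, U_6, U_7, U_12, U_15}

Recall MB(v) = parents ∪ children ∪ spouses, where spouses are the other parents of v's children.
Parents of U_11: U_2, U_3, U_6.
Children of U_11: U_15.
Other parents of U_11's children:
  U_15: U_1, U_2, U_6, U_7, U_12
Taking the union gives {U_1, U_2, U_3, U_6, U_7, U_12, U_15}.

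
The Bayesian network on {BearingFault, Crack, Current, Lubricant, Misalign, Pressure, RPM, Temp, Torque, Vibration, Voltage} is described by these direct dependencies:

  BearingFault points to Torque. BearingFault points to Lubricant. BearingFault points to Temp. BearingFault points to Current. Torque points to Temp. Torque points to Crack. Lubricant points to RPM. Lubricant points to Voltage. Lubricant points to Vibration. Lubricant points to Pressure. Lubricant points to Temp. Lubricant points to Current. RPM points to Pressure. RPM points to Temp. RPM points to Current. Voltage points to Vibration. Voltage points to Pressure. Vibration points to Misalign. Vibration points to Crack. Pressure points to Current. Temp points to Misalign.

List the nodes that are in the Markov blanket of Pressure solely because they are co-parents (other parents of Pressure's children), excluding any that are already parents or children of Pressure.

{BearingFault}

Children of Pressure: Current.
  Current: BearingFault, Lubricant, RPM
Excluding nodes already adjacent to Pressure (Current, Lubricant, RPM, Voltage), the co-parent-only contribution is {BearingFault}.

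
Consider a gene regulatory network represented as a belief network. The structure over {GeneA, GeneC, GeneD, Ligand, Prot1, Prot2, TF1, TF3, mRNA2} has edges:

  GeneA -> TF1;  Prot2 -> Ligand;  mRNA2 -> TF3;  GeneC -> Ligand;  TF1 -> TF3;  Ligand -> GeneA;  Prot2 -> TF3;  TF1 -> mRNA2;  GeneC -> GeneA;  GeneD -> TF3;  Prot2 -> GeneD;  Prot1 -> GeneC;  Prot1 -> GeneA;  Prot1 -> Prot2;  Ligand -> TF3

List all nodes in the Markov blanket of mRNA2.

A node's Markov blanket = Pa ∪ Ch ∪ (parents of Ch other than the node itself).
Parents of mRNA2: TF1.
Children of mRNA2: TF3.
For each child, the remaining parents (spouses of mRNA2):
  TF3: GeneD, Ligand, Prot2, TF1
Taking the union gives {GeneD, Ligand, Prot2, TF1, TF3}.

{GeneD, Ligand, Prot2, TF1, TF3}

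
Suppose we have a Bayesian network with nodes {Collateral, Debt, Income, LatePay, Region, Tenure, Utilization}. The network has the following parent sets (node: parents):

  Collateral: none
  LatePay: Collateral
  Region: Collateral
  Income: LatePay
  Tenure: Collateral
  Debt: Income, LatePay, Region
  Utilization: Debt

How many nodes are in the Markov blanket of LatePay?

The Markov blanket of a node is its parents, its children, and the other parents of its children.
LatePay's parents: Collateral.
Children of LatePay: Debt, Income.
For each child, the remaining parents (spouses of LatePay):
  Income: —
  Debt: Income, Region
MB(LatePay) = {Collateral, Debt, Income, Region}, which has 4 nodes.

4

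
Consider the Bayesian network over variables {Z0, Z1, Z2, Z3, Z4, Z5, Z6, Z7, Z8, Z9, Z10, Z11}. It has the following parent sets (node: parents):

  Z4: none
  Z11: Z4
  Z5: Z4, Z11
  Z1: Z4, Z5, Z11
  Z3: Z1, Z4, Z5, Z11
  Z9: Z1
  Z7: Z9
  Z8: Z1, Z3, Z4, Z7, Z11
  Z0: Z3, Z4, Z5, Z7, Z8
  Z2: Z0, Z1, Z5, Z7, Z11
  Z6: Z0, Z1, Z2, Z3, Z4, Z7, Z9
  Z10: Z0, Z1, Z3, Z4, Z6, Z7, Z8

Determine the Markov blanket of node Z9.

{Z0, Z1, Z2, Z3, Z4, Z6, Z7}

Recall MB(v) = parents ∪ children ∪ spouses, where spouses are the other parents of v's children.
Z9's children: Z6, Z7.
Pa(Z9) = {Z1}.
Other parents of Z9's children:
  Z7 has no other parent.
  parents(Z6) \ {Z9} = {Z0, Z1, Z2, Z3, Z4, Z7}.
Union: {Z1} ∪ {Z6, Z7} ∪ {Z0, Z1, Z2, Z3, Z4, Z7} = {Z0, Z1, Z2, Z3, Z4, Z6, Z7}.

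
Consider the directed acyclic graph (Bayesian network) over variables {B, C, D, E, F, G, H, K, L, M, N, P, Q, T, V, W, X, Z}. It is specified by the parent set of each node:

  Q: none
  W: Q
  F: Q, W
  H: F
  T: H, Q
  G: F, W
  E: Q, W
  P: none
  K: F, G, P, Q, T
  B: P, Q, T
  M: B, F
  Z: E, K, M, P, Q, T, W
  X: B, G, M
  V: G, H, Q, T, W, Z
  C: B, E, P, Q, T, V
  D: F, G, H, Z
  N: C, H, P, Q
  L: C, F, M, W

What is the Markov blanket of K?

{E, F, G, M, P, Q, T, W, Z}

By definition, MB(K) is built from K's parents, K's children, and the co-parents of K.
K's parents: F, G, P, Q, T.
Children of K: Z.
Other parents of K's children:
  Z: E, M, P, Q, T, W
Taking the union gives {E, F, G, M, P, Q, T, W, Z}.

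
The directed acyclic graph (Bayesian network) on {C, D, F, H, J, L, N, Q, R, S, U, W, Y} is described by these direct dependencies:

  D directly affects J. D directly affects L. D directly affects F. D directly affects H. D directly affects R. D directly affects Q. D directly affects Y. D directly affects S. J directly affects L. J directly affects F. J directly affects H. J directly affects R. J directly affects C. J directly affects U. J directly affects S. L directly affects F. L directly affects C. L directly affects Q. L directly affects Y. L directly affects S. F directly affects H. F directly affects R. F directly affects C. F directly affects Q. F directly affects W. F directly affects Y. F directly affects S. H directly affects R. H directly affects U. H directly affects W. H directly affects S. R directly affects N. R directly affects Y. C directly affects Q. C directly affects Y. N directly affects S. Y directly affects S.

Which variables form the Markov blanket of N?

Children of N: S.
N's parents: R.
Other parents of N's children:
  parents(S) \ {N} = {D, F, H, J, L, Y}.
Union: {R} ∪ {S} ∪ {D, F, H, J, L, Y} = {D, F, H, J, L, R, S, Y}.

{D, F, H, J, L, R, S, Y}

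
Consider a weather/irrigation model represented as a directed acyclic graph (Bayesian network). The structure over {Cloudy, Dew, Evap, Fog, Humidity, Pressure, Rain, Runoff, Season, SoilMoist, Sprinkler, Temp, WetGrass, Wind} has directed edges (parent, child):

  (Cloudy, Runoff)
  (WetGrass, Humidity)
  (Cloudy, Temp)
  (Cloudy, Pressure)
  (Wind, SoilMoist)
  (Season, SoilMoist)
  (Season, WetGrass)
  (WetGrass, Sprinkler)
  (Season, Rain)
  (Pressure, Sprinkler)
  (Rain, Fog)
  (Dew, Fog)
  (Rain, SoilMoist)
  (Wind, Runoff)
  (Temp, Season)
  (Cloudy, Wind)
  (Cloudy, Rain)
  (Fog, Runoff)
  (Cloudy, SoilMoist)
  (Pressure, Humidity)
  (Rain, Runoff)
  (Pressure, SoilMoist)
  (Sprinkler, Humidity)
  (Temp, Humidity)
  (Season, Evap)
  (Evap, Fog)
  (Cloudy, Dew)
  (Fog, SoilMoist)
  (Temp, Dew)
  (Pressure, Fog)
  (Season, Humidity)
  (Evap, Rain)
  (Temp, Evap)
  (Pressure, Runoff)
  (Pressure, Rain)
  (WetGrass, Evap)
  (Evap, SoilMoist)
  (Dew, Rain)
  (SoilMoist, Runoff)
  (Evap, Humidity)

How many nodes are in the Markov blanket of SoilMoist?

8

Pa(SoilMoist) = {Cloudy, Evap, Fog, Pressure, Rain, Season, Wind}.
SoilMoist's children: Runoff.
Other parents of SoilMoist's children:
  Runoff also has parents Cloudy, Fog, Pressure, Rain, Wind.
MB(SoilMoist) = {Cloudy, Evap, Fog, Pressure, Rain, Runoff, Season, Wind}, which has 8 nodes.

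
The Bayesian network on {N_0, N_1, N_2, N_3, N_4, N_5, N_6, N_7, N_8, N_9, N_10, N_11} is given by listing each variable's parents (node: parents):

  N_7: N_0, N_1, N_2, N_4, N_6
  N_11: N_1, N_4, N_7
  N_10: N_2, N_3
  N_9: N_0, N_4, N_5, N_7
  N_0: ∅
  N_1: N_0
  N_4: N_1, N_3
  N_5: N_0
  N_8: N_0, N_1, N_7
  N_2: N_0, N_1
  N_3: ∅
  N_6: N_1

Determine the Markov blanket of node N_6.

The Markov blanket of a node is its parents, its children, and the other parents of its children.
Ch(N_6) = {N_7}.
Parents of N_6: N_1.
Other parents of N_6's children:
  N_7 also has parents N_0, N_1, N_2, N_4.
Taking the union gives {N_0, N_1, N_2, N_4, N_7}.

{N_0, N_1, N_2, N_4, N_7}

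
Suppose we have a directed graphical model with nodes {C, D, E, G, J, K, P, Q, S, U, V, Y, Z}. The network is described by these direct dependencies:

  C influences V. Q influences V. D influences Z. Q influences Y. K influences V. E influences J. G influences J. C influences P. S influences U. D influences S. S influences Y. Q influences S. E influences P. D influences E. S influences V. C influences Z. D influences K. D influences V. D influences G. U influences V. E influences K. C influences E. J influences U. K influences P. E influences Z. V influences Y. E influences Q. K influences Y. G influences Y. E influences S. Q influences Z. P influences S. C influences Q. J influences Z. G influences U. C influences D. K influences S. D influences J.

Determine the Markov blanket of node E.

Recall MB(v) = parents ∪ children ∪ spouses, where spouses are the other parents of v's children.
E's parents: C, D.
E's children: J, K, P, Q, S, Z.
Co-parents of E (other parents of its children):
  J: D, G
  K: D
  P: C, K
  Q: C
  S: D, K, P, Q
  Z: C, D, J, Q
So the Markov blanket of E is {C, D, G, J, K, P, Q, S, Z}.

{C, D, G, J, K, P, Q, S, Z}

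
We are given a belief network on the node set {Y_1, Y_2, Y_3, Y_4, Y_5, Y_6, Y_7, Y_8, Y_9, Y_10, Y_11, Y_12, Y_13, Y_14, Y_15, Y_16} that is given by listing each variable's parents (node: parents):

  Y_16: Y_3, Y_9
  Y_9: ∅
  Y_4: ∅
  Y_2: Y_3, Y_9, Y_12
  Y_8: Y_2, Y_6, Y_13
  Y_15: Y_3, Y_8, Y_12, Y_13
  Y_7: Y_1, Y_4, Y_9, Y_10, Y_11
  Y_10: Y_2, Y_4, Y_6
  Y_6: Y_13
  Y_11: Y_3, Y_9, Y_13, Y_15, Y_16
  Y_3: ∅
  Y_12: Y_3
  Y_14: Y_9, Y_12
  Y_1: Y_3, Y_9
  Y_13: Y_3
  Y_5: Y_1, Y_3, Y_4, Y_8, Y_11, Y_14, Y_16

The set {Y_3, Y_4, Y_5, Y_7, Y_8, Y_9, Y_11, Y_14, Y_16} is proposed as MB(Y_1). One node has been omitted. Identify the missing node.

Y_10

Parents of Y_1: Y_3, Y_9.
Y_1 has children Y_5, Y_7.
Parents of each child, excluding Y_1:
  Y_5 also has parents Y_3, Y_4, Y_8, Y_11, Y_14, Y_16.
  Y_7 also has parents Y_4, Y_9, Y_10, Y_11.
MB(Y_1) = {Y_3, Y_4, Y_5, Y_7, Y_8, Y_9, Y_10, Y_11, Y_14, Y_16}.
Comparing with the claimed set, Y_10 is missing.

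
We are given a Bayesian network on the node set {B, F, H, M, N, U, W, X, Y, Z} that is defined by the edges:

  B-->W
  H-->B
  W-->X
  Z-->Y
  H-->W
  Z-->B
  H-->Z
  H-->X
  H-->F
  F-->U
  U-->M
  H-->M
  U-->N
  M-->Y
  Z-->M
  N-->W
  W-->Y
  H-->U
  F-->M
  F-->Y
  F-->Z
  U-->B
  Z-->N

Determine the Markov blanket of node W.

{B, F, H, M, N, X, Y, Z}

The Markov blanket of a node is its parents, its children, and the other parents of its children.
Pa(W) = {B, H, N}.
W's children: X, Y.
Parents of each child, excluding W:
  X: H
  Y: F, M, Z
Taking the union gives {B, F, H, M, N, X, Y, Z}.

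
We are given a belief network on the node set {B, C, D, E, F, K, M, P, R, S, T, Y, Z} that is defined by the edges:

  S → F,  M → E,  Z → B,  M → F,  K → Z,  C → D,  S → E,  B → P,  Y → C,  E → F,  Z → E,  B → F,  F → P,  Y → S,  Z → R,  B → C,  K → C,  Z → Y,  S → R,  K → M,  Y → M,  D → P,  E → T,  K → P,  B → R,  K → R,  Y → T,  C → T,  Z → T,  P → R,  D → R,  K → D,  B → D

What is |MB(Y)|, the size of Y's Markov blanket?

Recall MB(v) = parents ∪ children ∪ spouses, where spouses are the other parents of v's children.
Pa(Y) = {Z}.
Y's children: C, M, S, T.
Co-parents of Y (other parents of its children):
  S: no additional parents.
  M's other parent is K.
  C also has parents B, K.
  T also has parents C, E, Z.
MB(Y) = {B, C, E, K, M, S, T, Z}, which has 8 nodes.

8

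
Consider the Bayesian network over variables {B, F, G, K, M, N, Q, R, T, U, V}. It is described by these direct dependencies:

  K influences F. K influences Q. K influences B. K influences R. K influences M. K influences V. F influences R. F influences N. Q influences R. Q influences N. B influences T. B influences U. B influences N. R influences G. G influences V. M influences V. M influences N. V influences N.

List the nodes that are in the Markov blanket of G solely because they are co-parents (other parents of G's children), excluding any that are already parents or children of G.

Children of G: V.
  parents(V) \ {G} = {K, M}.
Excluding nodes already adjacent to G (R, V), the co-parent-only contribution is {K, M}.

{K, M}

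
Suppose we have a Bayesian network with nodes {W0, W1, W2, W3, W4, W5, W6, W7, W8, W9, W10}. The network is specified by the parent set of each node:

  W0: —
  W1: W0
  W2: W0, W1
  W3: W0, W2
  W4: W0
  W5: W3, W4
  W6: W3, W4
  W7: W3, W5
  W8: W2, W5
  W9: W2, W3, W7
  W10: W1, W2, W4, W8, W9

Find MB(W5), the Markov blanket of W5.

Recall MB(v) = parents ∪ children ∪ spouses, where spouses are the other parents of v's children.
Parents of W5: W3, W4.
Ch(W5) = {W7, W8}.
Parents of each child, excluding W5:
  W7: W3
  W8: W2
Taking the union gives {W2, W3, W4, W7, W8}.

{W2, W3, W4, W7, W8}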